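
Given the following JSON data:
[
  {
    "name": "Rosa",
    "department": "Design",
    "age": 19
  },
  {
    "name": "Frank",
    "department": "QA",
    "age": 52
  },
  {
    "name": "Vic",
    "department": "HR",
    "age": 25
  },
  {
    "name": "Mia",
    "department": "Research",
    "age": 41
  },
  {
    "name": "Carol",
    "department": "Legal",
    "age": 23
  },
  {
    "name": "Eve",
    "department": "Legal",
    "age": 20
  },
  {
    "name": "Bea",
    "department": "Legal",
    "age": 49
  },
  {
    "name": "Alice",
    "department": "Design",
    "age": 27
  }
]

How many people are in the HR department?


Scanning records for department = HR
  Record 2: Vic
Count: 1

ANSWER: 1


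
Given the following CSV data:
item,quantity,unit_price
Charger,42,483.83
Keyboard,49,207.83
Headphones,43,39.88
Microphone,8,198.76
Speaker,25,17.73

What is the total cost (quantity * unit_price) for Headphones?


Row: Headphones
quantity = 43
unit_price = 39.88
total = 43 * 39.88 = 1714.84

ANSWER: 1714.84


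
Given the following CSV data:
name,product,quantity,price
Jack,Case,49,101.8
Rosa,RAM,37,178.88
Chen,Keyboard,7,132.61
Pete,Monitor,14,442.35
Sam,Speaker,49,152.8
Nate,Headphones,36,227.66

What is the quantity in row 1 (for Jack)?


Row 1: Jack
Column 'quantity' = 49

ANSWER: 49


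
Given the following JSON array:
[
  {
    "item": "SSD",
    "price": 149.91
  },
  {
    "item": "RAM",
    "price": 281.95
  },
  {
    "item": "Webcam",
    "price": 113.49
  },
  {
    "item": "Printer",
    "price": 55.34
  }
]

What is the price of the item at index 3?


Array index 3 -> Printer
price = 55.34

ANSWER: 55.34


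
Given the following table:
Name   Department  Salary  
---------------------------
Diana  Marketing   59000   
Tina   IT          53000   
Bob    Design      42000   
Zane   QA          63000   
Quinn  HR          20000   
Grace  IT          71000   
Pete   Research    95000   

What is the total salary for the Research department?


Research department members:
  Pete: 95000
Total = 95000 = 95000

ANSWER: 95000


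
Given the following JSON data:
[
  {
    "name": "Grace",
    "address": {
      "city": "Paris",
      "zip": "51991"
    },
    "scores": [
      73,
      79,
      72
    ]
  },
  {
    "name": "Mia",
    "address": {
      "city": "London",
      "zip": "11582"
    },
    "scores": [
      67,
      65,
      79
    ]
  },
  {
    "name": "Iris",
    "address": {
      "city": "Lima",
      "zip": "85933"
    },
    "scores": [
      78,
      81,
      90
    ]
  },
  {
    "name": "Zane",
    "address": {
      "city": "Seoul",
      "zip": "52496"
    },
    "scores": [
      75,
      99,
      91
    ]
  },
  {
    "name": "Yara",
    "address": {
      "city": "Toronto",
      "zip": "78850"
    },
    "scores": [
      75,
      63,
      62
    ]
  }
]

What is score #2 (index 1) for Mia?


Path: records[1].scores[1]
Value: 65

ANSWER: 65


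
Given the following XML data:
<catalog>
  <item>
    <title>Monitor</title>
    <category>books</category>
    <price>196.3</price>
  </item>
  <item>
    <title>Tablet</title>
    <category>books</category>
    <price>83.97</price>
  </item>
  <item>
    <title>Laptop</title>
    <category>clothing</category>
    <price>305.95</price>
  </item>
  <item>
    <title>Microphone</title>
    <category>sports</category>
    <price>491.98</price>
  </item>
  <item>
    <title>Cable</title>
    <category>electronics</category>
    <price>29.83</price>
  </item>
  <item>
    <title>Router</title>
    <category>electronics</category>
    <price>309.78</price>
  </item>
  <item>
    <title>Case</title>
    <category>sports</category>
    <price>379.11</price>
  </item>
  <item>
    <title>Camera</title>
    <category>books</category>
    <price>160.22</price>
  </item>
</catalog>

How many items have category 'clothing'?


Scanning <item> elements for <category>clothing</category>:
  Item 3: Laptop -> MATCH
Count: 1

ANSWER: 1


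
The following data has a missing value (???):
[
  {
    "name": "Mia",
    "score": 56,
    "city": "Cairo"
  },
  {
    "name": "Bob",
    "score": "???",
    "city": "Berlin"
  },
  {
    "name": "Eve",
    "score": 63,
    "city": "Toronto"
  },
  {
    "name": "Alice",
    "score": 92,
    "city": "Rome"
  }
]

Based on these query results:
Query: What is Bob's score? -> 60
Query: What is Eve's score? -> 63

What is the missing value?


The missing value is Bob's score
From query: Bob's score = 60

ANSWER: 60


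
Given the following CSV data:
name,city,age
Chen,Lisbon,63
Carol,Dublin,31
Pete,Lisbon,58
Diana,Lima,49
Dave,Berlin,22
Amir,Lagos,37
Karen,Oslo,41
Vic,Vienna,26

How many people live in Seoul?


Scanning city column for 'Seoul':
Total matches: 0

ANSWER: 0


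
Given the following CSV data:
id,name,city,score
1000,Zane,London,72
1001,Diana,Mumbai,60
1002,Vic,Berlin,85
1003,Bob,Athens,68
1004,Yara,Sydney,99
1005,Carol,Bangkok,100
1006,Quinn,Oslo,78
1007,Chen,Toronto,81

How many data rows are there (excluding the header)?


Counting rows (excluding header):
Header: id,name,city,score
Data rows: 8

ANSWER: 8


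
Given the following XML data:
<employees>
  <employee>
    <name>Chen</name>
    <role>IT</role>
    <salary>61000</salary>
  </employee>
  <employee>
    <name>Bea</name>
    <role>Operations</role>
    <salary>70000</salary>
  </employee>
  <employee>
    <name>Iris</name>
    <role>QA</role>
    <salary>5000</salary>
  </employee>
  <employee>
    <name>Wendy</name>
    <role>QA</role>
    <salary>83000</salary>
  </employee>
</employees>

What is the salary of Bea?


Searching for <employee> with <name>Bea</name>
Found at position 2
<salary>70000</salary>

ANSWER: 70000


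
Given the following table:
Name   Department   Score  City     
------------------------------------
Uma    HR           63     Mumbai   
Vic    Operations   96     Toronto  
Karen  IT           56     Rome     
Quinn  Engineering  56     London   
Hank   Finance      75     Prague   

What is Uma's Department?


Row 1: Uma
Department = HR

ANSWER: HR


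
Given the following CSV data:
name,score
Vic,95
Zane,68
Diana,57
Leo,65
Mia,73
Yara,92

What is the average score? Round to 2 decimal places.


Scores: 95, 68, 57, 65, 73, 92
Sum = 450
Count = 6
Average = 450 / 6 = 75.00

ANSWER: 75.00


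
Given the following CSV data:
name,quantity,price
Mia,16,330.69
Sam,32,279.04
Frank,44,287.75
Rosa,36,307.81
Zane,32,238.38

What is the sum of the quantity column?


Values in 'quantity' column:
  Row 1: 16
  Row 2: 32
  Row 3: 44
  Row 4: 36
  Row 5: 32
Sum = 16 + 32 + 44 + 36 + 32 = 160

ANSWER: 160


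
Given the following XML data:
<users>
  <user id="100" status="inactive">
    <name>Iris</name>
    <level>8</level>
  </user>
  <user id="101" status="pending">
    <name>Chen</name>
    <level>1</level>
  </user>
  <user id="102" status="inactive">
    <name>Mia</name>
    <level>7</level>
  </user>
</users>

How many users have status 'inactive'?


Counting users with status='inactive':
  Iris (id=100) -> MATCH
  Mia (id=102) -> MATCH
Count: 2

ANSWER: 2


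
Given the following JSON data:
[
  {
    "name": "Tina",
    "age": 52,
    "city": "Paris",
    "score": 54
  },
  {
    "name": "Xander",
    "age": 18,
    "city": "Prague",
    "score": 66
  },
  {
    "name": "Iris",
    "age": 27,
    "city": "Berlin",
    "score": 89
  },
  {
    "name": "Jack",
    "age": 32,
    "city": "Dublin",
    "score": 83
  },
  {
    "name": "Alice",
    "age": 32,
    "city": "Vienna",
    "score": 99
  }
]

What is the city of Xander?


Looking up record where name = Xander
Record index: 1
Field 'city' = Prague

ANSWER: Prague


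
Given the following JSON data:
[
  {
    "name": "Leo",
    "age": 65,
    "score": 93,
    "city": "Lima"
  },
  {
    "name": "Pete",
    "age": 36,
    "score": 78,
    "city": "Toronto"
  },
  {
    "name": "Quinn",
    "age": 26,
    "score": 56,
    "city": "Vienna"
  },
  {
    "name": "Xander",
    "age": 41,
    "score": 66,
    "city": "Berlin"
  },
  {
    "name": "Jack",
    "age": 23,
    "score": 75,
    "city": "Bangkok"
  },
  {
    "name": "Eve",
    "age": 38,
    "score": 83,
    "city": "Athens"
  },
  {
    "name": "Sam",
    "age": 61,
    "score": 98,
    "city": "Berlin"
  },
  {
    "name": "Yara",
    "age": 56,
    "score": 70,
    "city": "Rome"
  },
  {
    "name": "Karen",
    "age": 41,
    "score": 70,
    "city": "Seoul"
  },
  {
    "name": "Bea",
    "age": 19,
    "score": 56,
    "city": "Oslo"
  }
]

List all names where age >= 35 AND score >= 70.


Checking both conditions:
  Leo (age=65, score=93) -> YES
  Pete (age=36, score=78) -> YES
  Quinn (age=26, score=56) -> no
  Xander (age=41, score=66) -> no
  Jack (age=23, score=75) -> no
  Eve (age=38, score=83) -> YES
  Sam (age=61, score=98) -> YES
  Yara (age=56, score=70) -> YES
  Karen (age=41, score=70) -> YES
  Bea (age=19, score=56) -> no


ANSWER: Leo, Pete, Eve, Sam, Yara, Karen


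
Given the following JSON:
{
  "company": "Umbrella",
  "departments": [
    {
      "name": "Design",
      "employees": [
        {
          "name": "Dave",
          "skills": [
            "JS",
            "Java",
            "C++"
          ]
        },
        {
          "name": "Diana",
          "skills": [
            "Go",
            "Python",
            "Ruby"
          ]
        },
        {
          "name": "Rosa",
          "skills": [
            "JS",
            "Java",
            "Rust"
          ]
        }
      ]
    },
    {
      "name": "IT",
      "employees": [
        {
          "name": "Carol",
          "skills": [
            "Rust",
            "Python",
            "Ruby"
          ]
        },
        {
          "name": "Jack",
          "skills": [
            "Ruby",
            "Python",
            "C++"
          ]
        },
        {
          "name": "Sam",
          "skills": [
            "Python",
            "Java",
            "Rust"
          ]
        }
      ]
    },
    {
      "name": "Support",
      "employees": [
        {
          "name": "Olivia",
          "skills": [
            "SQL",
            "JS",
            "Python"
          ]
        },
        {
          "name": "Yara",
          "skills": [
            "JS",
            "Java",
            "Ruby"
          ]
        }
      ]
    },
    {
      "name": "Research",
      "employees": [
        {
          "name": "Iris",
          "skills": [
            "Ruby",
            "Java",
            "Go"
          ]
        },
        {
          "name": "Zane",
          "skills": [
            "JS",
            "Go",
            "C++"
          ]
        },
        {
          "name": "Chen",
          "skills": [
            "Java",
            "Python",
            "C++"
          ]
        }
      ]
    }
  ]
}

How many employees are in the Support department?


Path: departments[2].employees
Count: 2

ANSWER: 2


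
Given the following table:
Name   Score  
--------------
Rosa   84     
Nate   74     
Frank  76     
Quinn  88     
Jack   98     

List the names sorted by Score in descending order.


Sorting by Score (descending):
  Jack: 98
  Quinn: 88
  Rosa: 84
  Frank: 76
  Nate: 74


ANSWER: Jack, Quinn, Rosa, Frank, Nate


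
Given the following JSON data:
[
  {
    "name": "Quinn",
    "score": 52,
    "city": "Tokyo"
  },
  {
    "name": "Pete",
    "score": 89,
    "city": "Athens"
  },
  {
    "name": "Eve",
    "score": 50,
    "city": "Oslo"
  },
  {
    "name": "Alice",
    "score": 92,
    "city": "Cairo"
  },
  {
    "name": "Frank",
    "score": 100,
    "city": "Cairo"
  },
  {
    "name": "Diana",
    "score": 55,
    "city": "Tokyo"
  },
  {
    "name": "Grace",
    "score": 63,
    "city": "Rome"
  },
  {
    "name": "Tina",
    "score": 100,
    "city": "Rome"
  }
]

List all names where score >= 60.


Filtering records where score >= 60:
  Quinn (score=52) -> no
  Pete (score=89) -> YES
  Eve (score=50) -> no
  Alice (score=92) -> YES
  Frank (score=100) -> YES
  Diana (score=55) -> no
  Grace (score=63) -> YES
  Tina (score=100) -> YES


ANSWER: Pete, Alice, Frank, Grace, Tina


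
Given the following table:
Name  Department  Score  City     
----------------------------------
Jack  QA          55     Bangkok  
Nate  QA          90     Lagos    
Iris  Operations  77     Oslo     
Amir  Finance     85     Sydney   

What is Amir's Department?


Row 4: Amir
Department = Finance

ANSWER: Finance


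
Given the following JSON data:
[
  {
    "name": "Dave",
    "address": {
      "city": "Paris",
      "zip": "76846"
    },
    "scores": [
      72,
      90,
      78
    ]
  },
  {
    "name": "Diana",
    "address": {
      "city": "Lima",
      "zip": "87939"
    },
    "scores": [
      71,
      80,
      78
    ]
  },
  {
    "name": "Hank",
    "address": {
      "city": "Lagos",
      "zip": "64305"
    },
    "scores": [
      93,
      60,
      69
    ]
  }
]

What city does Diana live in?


Path: records[1].address.city
Value: Lima

ANSWER: Lima


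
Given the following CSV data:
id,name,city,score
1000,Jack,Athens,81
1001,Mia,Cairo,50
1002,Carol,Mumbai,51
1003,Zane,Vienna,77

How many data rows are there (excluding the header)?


Counting rows (excluding header):
Header: id,name,city,score
Data rows: 4

ANSWER: 4


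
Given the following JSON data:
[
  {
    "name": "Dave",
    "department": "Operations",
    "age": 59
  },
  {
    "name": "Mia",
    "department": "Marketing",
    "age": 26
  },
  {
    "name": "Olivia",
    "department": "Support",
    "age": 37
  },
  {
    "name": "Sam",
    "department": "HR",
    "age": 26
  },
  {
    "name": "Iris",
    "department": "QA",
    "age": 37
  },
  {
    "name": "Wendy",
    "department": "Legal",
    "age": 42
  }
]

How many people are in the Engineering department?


Scanning records for department = Engineering
  No matches found
Count: 0

ANSWER: 0


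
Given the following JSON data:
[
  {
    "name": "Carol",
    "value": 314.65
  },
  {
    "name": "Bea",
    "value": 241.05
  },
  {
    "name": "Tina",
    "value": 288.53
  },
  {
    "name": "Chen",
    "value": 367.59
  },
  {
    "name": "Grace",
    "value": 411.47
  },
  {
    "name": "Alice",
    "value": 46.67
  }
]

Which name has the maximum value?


Comparing values:
  Carol: 314.65
  Bea: 241.05
  Tina: 288.53
  Chen: 367.59
  Grace: 411.47
  Alice: 46.67
Maximum: Grace (411.47)

ANSWER: Grace


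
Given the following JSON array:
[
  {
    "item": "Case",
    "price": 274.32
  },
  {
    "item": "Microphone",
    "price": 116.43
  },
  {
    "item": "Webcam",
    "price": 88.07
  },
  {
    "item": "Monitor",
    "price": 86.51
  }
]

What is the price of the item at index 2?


Array index 2 -> Webcam
price = 88.07

ANSWER: 88.07


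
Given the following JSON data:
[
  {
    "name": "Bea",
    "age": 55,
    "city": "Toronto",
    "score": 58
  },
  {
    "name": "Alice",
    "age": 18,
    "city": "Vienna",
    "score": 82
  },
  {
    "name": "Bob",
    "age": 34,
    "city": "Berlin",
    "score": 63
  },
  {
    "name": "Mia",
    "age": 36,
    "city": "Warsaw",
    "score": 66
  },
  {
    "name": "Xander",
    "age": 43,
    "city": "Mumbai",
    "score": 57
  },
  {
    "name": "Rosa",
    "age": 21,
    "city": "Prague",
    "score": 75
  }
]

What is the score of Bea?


Looking up record where name = Bea
Record index: 0
Field 'score' = 58

ANSWER: 58


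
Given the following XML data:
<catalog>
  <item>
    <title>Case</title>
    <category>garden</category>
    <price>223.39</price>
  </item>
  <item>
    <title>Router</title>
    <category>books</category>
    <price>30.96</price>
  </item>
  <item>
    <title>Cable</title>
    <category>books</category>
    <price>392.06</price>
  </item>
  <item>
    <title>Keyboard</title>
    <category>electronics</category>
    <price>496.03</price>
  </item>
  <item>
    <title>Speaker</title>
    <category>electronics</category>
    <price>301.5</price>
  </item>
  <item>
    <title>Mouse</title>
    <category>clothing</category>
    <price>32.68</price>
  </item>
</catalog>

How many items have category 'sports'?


Scanning <item> elements for <category>sports</category>:
Count: 0

ANSWER: 0


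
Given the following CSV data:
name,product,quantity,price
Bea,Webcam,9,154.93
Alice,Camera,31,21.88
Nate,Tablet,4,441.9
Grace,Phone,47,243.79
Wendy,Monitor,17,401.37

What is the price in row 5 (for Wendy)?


Row 5: Wendy
Column 'price' = 401.37

ANSWER: 401.37


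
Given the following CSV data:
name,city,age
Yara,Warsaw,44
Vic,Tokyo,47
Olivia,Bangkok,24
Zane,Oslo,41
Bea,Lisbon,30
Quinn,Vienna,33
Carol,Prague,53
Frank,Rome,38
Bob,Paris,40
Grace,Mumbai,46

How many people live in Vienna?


Scanning city column for 'Vienna':
  Row 6: Quinn -> MATCH
Total matches: 1

ANSWER: 1


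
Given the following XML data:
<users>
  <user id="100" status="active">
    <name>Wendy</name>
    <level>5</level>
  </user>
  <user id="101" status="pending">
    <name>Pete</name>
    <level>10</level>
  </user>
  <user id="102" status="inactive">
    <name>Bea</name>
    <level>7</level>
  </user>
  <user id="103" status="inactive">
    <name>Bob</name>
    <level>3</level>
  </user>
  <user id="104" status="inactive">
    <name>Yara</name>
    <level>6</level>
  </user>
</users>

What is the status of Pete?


Finding user with name = Pete
user id="101" status="pending"

ANSWER: pending


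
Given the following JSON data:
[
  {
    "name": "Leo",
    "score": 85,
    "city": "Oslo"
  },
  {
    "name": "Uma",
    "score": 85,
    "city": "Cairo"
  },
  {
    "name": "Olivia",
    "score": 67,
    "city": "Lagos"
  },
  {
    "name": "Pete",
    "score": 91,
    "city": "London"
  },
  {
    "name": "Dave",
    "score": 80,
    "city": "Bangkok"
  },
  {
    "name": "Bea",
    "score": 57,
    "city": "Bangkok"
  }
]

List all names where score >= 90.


Filtering records where score >= 90:
  Leo (score=85) -> no
  Uma (score=85) -> no
  Olivia (score=67) -> no
  Pete (score=91) -> YES
  Dave (score=80) -> no
  Bea (score=57) -> no


ANSWER: Pete


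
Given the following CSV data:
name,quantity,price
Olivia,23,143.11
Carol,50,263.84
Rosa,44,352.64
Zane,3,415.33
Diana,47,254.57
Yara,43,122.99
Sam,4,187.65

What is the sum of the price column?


Values in 'price' column:
  Row 1: 143.11
  Row 2: 263.84
  Row 3: 352.64
  Row 4: 415.33
  Row 5: 254.57
  Row 6: 122.99
  Row 7: 187.65
Sum = 143.11 + 263.84 + 352.64 + 415.33 + 254.57 + 122.99 + 187.65 = 1740.13

ANSWER: 1740.13


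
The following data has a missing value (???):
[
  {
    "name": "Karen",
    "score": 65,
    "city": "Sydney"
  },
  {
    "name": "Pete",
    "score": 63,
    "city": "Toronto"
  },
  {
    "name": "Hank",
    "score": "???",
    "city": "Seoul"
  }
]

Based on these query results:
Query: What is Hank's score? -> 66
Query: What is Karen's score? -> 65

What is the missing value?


The missing value is Hank's score
From query: Hank's score = 66

ANSWER: 66


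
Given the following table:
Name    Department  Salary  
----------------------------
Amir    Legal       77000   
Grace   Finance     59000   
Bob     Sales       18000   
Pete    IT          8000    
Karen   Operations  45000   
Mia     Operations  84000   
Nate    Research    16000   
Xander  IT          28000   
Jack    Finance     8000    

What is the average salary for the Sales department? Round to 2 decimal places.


Sales department members:
  Bob: 18000
Sum = 18000
Count = 1
Average = 18000 / 1 = 18000.00

ANSWER: 18000.00


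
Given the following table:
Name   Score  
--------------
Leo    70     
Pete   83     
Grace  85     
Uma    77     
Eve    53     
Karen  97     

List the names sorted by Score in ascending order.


Sorting by Score (ascending):
  Eve: 53
  Leo: 70
  Uma: 77
  Pete: 83
  Grace: 85
  Karen: 97


ANSWER: Eve, Leo, Uma, Pete, Grace, Karen


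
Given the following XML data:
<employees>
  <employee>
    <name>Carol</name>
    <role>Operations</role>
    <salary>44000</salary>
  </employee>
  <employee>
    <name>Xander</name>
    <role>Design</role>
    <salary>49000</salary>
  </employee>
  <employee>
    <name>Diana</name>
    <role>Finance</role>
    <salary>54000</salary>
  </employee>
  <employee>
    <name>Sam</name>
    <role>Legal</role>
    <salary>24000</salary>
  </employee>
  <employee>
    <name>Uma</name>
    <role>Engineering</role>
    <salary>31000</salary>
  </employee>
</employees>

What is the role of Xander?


Searching for <employee> with <name>Xander</name>
Found at position 2
<role>Design</role>

ANSWER: Design


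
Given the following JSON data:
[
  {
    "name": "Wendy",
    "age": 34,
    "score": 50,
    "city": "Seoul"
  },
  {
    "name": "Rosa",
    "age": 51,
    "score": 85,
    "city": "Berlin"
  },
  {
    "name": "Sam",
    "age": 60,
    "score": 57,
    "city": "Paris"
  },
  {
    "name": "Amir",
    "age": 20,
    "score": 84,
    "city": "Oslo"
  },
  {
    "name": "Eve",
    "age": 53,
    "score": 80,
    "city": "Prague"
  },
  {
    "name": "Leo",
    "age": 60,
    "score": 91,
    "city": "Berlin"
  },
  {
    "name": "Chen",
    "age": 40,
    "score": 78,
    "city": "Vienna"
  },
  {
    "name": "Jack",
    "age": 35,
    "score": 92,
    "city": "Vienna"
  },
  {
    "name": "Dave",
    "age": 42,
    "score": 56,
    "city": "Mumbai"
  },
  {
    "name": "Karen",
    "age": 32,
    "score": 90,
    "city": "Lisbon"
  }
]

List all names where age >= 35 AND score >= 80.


Checking both conditions:
  Wendy (age=34, score=50) -> no
  Rosa (age=51, score=85) -> YES
  Sam (age=60, score=57) -> no
  Amir (age=20, score=84) -> no
  Eve (age=53, score=80) -> YES
  Leo (age=60, score=91) -> YES
  Chen (age=40, score=78) -> no
  Jack (age=35, score=92) -> YES
  Dave (age=42, score=56) -> no
  Karen (age=32, score=90) -> no


ANSWER: Rosa, Eve, Leo, Jack


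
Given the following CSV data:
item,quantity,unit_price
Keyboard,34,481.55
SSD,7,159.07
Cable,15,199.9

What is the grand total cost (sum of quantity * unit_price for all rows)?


Computing row totals:
  Keyboard: 34 * 481.55 = 16372.7
  SSD: 7 * 159.07 = 1113.49
  Cable: 15 * 199.9 = 2998.5
Grand total = 16372.7 + 1113.49 + 2998.5 = 20484.69

ANSWER: 20484.69


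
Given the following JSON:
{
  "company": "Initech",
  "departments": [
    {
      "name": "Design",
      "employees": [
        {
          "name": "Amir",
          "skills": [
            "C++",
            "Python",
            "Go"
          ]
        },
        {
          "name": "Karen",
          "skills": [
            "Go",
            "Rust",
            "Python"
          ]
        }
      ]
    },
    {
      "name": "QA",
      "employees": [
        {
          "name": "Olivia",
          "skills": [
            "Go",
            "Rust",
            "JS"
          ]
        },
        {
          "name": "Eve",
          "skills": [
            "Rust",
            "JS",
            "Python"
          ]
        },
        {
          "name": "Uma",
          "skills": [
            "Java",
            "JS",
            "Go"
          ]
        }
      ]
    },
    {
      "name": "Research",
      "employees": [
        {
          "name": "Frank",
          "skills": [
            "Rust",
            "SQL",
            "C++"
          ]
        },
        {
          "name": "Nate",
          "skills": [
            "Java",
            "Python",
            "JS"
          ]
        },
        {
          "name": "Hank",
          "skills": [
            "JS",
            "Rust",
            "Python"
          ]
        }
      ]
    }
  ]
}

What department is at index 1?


Path: departments[1].name
Value: QA

ANSWER: QA


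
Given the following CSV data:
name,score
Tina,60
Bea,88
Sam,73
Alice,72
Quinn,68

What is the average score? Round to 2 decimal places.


Scores: 60, 88, 73, 72, 68
Sum = 361
Count = 5
Average = 361 / 5 = 72.20

ANSWER: 72.20


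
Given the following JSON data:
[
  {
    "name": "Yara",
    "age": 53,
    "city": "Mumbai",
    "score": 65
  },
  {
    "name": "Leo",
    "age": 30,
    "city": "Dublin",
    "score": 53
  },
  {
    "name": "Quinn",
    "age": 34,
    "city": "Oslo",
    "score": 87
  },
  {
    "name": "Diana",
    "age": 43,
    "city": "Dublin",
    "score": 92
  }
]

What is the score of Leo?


Looking up record where name = Leo
Record index: 1
Field 'score' = 53

ANSWER: 53


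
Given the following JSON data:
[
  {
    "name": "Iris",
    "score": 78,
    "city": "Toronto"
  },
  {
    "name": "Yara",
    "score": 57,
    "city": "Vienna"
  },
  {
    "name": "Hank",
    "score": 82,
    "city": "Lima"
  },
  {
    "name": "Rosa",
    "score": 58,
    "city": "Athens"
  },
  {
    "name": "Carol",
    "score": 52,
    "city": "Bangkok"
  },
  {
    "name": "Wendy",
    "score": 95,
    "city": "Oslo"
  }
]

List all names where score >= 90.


Filtering records where score >= 90:
  Iris (score=78) -> no
  Yara (score=57) -> no
  Hank (score=82) -> no
  Rosa (score=58) -> no
  Carol (score=52) -> no
  Wendy (score=95) -> YES


ANSWER: Wendy


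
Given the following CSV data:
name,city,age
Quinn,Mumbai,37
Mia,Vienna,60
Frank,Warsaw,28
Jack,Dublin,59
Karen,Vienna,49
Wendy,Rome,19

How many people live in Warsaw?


Scanning city column for 'Warsaw':
  Row 3: Frank -> MATCH
Total matches: 1

ANSWER: 1


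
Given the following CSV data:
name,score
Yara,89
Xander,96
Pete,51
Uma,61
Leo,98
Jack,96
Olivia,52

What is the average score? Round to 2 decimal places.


Scores: 89, 96, 51, 61, 98, 96, 52
Sum = 543
Count = 7
Average = 543 / 7 = 77.57

ANSWER: 77.57


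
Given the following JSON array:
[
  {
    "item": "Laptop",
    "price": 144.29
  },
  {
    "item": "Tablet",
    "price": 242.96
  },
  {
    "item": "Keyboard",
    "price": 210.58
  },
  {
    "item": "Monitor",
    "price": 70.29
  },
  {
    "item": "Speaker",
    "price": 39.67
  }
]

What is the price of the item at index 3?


Array index 3 -> Monitor
price = 70.29

ANSWER: 70.29


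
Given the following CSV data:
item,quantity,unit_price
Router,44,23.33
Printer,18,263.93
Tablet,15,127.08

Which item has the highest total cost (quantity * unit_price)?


Computing row totals:
  Router: 1026.52
  Printer: 4750.74
  Tablet: 1906.2
Maximum: Printer (4750.74)

ANSWER: Printer


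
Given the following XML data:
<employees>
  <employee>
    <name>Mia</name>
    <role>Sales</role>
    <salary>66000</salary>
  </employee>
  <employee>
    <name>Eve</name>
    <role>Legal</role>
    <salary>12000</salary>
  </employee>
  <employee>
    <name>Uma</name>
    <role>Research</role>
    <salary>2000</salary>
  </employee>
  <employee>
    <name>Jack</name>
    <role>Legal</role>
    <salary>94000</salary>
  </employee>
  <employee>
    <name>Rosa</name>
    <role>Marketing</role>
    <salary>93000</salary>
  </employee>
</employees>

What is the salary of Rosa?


Searching for <employee> with <name>Rosa</name>
Found at position 5
<salary>93000</salary>

ANSWER: 93000


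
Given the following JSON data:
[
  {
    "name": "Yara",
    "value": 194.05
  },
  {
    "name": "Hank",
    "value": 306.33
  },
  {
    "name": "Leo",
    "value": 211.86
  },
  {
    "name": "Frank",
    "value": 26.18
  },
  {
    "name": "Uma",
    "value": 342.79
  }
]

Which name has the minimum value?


Comparing values:
  Yara: 194.05
  Hank: 306.33
  Leo: 211.86
  Frank: 26.18
  Uma: 342.79
Minimum: Frank (26.18)

ANSWER: Frank


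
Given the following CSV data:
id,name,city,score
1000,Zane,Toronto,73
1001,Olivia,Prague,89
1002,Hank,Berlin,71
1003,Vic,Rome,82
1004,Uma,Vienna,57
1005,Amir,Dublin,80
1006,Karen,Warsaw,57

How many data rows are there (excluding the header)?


Counting rows (excluding header):
Header: id,name,city,score
Data rows: 7

ANSWER: 7


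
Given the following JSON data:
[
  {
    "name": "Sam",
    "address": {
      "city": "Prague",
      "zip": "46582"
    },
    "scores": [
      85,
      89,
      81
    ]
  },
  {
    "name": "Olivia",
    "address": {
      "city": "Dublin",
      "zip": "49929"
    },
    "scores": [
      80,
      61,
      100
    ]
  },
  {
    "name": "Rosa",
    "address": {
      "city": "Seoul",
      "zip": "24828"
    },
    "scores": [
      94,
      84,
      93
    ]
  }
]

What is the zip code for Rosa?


Path: records[2].address.zip
Value: 24828

ANSWER: 24828


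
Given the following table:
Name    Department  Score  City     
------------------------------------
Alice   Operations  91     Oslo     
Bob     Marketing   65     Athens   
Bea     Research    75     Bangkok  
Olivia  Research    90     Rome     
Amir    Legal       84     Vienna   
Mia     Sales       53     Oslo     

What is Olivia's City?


Row 4: Olivia
City = Rome

ANSWER: Rome


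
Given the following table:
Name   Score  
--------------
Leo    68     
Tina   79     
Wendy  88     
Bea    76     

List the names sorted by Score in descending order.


Sorting by Score (descending):
  Wendy: 88
  Tina: 79
  Bea: 76
  Leo: 68


ANSWER: Wendy, Tina, Bea, Leo


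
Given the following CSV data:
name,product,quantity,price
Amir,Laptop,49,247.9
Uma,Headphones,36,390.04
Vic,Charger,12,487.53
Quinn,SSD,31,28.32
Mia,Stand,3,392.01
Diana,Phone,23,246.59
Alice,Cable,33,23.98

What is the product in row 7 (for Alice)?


Row 7: Alice
Column 'product' = Cable

ANSWER: Cable


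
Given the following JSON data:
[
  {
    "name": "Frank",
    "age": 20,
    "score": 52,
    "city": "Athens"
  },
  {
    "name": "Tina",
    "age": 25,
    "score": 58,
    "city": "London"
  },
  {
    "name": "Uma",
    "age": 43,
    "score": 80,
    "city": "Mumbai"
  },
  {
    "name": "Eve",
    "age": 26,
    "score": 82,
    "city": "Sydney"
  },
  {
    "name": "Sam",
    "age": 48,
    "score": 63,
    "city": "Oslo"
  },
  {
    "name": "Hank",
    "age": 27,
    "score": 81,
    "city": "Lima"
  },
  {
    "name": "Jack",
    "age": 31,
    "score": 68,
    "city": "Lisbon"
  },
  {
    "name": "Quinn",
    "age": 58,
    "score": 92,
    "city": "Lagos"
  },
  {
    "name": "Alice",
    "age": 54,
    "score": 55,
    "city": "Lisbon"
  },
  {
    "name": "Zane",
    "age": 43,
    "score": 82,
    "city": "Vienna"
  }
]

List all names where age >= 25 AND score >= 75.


Checking both conditions:
  Frank (age=20, score=52) -> no
  Tina (age=25, score=58) -> no
  Uma (age=43, score=80) -> YES
  Eve (age=26, score=82) -> YES
  Sam (age=48, score=63) -> no
  Hank (age=27, score=81) -> YES
  Jack (age=31, score=68) -> no
  Quinn (age=58, score=92) -> YES
  Alice (age=54, score=55) -> no
  Zane (age=43, score=82) -> YES


ANSWER: Uma, Eve, Hank, Quinn, Zane


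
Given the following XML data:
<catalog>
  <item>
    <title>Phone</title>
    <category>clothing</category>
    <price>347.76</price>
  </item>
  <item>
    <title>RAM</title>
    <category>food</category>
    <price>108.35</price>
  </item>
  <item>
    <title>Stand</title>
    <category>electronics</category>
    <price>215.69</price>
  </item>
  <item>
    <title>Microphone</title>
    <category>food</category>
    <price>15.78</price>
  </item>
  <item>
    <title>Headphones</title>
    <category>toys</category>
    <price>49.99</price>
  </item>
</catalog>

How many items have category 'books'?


Scanning <item> elements for <category>books</category>:
Count: 0

ANSWER: 0


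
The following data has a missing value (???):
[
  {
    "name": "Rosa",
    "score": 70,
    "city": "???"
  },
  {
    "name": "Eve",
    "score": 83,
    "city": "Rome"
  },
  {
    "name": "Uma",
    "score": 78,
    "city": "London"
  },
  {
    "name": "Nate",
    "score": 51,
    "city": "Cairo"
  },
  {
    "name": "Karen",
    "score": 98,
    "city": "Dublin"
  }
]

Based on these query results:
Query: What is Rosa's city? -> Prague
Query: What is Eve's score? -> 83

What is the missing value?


The missing value is Rosa's city
From query: Rosa's city = Prague

ANSWER: Prague


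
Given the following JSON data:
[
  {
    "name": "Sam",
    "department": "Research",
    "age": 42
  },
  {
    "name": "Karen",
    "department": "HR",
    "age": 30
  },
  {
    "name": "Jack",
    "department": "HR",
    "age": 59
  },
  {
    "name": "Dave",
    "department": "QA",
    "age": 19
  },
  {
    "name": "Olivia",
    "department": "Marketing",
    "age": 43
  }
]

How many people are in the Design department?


Scanning records for department = Design
  No matches found
Count: 0

ANSWER: 0


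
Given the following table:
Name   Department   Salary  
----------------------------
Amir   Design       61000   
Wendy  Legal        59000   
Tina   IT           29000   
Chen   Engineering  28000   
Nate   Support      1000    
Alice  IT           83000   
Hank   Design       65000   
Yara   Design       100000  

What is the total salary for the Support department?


Support department members:
  Nate: 1000
Total = 1000 = 1000

ANSWER: 1000


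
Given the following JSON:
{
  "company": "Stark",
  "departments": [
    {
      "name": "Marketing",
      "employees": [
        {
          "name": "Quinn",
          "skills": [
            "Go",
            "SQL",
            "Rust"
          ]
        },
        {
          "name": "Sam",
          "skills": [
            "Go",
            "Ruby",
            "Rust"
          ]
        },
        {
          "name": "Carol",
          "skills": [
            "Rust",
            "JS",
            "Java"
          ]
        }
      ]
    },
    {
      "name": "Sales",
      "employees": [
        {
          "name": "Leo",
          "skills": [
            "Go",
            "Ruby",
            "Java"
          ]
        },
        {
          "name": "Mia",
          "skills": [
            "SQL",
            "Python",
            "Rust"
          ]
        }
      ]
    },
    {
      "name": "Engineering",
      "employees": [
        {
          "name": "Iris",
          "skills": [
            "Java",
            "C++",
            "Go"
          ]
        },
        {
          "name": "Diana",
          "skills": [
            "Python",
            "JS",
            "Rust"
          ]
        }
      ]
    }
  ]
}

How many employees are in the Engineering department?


Path: departments[2].employees
Count: 2

ANSWER: 2


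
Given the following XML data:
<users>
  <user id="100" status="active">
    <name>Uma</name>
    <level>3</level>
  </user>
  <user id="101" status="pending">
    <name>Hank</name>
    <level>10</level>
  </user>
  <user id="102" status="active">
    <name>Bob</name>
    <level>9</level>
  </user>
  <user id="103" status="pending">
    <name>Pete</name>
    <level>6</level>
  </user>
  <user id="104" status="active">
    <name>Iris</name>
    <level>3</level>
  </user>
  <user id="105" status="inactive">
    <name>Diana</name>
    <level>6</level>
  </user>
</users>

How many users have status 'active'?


Counting users with status='active':
  Uma (id=100) -> MATCH
  Bob (id=102) -> MATCH
  Iris (id=104) -> MATCH
Count: 3

ANSWER: 3


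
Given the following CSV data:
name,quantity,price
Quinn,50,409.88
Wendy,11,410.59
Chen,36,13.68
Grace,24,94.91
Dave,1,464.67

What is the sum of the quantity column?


Values in 'quantity' column:
  Row 1: 50
  Row 2: 11
  Row 3: 36
  Row 4: 24
  Row 5: 1
Sum = 50 + 11 + 36 + 24 + 1 = 122

ANSWER: 122


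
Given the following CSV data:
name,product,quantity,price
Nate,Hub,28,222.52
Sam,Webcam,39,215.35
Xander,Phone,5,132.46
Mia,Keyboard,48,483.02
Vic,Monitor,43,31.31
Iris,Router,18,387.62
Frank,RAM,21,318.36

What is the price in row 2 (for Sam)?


Row 2: Sam
Column 'price' = 215.35

ANSWER: 215.35


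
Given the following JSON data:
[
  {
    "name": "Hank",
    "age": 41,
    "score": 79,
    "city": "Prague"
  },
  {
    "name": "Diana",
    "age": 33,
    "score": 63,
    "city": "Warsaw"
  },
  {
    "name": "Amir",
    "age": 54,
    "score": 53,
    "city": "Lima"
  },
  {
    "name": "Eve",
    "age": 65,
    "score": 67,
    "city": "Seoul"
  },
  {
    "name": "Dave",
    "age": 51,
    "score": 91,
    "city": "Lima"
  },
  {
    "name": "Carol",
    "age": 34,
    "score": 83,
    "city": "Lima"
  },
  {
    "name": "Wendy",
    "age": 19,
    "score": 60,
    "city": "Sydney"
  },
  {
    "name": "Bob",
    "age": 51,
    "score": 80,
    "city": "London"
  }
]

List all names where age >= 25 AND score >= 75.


Checking both conditions:
  Hank (age=41, score=79) -> YES
  Diana (age=33, score=63) -> no
  Amir (age=54, score=53) -> no
  Eve (age=65, score=67) -> no
  Dave (age=51, score=91) -> YES
  Carol (age=34, score=83) -> YES
  Wendy (age=19, score=60) -> no
  Bob (age=51, score=80) -> YES


ANSWER: Hank, Dave, Carol, Bob


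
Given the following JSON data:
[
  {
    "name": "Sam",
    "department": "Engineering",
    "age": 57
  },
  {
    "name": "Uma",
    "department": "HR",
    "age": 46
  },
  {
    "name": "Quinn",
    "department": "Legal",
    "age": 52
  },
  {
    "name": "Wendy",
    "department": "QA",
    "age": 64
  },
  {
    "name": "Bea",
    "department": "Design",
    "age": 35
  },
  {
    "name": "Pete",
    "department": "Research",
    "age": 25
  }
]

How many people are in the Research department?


Scanning records for department = Research
  Record 5: Pete
Count: 1

ANSWER: 1


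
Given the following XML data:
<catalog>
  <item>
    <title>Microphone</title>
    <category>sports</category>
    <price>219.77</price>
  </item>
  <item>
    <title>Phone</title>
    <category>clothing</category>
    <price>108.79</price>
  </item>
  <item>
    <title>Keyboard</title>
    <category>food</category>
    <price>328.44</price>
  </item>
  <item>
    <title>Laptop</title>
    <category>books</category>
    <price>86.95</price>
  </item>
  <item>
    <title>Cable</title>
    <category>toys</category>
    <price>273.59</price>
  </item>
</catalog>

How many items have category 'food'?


Scanning <item> elements for <category>food</category>:
  Item 3: Keyboard -> MATCH
Count: 1

ANSWER: 1


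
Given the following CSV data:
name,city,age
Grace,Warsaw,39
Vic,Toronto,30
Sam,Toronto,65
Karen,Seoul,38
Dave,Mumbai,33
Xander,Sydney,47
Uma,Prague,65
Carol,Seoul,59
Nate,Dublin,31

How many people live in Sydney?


Scanning city column for 'Sydney':
  Row 6: Xander -> MATCH
Total matches: 1

ANSWER: 1


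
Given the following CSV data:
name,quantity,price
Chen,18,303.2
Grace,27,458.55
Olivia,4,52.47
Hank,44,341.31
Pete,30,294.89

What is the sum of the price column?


Values in 'price' column:
  Row 1: 303.2
  Row 2: 458.55
  Row 3: 52.47
  Row 4: 341.31
  Row 5: 294.89
Sum = 303.2 + 458.55 + 52.47 + 341.31 + 294.89 = 1450.42

ANSWER: 1450.42


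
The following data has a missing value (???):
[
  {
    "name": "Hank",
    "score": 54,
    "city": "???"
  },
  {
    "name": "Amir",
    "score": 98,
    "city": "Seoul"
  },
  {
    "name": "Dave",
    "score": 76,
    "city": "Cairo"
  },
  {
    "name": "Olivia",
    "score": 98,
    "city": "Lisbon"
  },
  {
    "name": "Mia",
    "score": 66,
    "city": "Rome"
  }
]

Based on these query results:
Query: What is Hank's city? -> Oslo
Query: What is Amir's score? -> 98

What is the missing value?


The missing value is Hank's city
From query: Hank's city = Oslo

ANSWER: Oslo


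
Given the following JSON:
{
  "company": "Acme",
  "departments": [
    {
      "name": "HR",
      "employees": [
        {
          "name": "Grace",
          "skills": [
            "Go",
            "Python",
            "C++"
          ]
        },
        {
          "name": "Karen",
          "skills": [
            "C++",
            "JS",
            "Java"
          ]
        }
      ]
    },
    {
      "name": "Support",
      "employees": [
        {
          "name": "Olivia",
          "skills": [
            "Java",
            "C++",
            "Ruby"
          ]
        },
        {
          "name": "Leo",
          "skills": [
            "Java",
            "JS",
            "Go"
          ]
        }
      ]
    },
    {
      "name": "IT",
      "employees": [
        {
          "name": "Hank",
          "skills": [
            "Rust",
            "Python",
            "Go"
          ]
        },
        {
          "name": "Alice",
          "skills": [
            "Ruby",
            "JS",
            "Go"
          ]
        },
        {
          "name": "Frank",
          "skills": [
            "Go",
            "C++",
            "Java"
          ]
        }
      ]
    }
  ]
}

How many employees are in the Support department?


Path: departments[1].employees
Count: 2

ANSWER: 2
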